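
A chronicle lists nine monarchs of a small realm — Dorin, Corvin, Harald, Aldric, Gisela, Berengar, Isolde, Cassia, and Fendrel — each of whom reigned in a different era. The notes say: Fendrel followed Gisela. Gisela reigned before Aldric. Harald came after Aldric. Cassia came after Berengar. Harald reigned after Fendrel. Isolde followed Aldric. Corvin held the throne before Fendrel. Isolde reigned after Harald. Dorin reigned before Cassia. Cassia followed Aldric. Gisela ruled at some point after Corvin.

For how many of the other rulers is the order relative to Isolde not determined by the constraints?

3

Forced before Isolde: Aldric, Corvin, Fendrel, Gisela, and Harald.
That leaves Berengar, Cassia, and Dorin with no forced order relative to Isolde — 3.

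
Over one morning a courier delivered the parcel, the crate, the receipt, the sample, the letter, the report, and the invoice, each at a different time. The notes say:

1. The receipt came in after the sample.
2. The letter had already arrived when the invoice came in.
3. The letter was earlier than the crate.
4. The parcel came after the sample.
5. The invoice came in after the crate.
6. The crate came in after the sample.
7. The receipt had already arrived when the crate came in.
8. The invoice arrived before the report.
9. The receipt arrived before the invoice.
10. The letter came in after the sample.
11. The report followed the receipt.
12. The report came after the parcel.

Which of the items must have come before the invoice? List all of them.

the crate, the letter, the receipt, the sample

Directly stated before the invoice: the crate, the letter, and the receipt.
The sample reaches the invoice via the sample → the crate → the invoice.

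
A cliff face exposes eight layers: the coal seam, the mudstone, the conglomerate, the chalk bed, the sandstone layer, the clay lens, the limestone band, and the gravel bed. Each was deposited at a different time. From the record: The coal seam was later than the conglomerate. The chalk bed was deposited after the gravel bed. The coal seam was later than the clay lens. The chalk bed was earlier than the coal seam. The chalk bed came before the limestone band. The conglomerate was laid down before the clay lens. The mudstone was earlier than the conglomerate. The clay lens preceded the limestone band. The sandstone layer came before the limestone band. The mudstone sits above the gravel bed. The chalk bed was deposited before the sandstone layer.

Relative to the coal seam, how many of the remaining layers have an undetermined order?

Forced before the coal seam: the chalk bed, the clay lens, the conglomerate, the gravel bed, and the mudstone.
That leaves the limestone band and the sandstone layer with no forced order relative to the coal seam — 2.

2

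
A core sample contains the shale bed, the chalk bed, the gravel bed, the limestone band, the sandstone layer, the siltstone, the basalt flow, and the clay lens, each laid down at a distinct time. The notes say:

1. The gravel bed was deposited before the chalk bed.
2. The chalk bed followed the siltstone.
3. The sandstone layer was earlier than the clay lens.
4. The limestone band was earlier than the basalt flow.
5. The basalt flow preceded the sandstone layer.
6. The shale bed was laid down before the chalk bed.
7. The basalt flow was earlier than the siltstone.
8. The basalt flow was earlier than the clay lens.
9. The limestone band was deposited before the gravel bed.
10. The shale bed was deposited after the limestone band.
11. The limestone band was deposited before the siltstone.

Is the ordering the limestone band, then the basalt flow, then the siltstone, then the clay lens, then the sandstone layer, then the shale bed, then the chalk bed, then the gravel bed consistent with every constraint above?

The constraints require the gravel bed before the chalk bed, but in the proposed sequence the chalk bed appears ahead of the gravel bed. That one violation is enough.

no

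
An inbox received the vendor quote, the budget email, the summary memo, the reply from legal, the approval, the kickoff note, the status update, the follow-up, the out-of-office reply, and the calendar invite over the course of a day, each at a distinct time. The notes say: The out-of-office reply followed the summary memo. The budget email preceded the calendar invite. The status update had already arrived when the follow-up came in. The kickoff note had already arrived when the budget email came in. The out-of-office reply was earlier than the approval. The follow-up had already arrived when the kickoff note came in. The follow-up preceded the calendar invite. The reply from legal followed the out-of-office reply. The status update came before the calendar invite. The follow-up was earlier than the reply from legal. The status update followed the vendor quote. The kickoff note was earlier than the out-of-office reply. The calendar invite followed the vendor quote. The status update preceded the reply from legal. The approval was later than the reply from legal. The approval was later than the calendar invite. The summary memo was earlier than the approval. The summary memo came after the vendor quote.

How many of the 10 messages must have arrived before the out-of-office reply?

Directly stated before the out-of-office reply: the kickoff note and the summary memo.
The follow-up reaches the out-of-office reply via the follow-up → the kickoff note → the out-of-office reply.
The status update reaches the out-of-office reply via the status update → the follow-up → the kickoff note → the out-of-office reply.
The vendor quote reaches the out-of-office reply via the vendor quote → the summary memo → the out-of-office reply.
No chain forces the approval (or any of the others) ahead of the out-of-office reply.
That's the follow-up, the kickoff note, the status update, the summary memo, and the vendor quote — 5 in all.

5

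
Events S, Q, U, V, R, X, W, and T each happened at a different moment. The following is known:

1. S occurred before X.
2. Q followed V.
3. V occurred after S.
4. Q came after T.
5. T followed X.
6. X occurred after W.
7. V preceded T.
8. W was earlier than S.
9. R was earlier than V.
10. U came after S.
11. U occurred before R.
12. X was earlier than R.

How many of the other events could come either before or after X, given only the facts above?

Forced before X: S and W; forced after X: Q, R, T, and V.
That leaves U with no forced order relative to X — 1.

1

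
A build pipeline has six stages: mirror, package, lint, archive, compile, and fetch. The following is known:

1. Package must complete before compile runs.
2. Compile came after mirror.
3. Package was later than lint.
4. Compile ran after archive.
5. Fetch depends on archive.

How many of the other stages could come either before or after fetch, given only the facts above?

Forced before fetch: archive.
That leaves compile, lint, mirror, and package with no forced order relative to fetch — 4.

4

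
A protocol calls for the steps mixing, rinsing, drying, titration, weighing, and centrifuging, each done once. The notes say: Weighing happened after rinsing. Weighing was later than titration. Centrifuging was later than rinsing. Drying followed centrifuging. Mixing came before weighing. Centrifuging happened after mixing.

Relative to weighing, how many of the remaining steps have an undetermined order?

2

Forced before weighing: mixing, rinsing, and titration.
That leaves centrifuging and drying with no forced order relative to weighing — 2.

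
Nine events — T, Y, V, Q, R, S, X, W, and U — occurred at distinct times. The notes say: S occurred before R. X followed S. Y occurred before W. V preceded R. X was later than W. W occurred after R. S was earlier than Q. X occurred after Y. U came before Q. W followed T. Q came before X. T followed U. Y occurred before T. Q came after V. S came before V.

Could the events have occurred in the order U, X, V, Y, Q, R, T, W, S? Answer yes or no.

The constraints require S before R, but in the proposed sequence R appears ahead of S. That one violation is enough.

no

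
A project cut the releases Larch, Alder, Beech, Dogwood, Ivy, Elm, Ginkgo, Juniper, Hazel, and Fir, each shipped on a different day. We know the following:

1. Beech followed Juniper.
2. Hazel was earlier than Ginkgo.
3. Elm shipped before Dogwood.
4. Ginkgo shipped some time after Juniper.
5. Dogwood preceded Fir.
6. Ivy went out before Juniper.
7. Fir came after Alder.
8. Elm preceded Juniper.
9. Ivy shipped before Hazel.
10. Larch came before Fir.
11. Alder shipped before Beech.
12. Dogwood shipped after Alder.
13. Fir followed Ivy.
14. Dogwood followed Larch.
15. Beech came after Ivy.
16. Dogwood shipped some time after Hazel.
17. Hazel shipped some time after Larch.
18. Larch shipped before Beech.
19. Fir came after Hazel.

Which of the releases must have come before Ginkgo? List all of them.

Directly stated before Ginkgo: Hazel and Juniper.
Elm reaches Ginkgo via Elm → Juniper → Ginkgo.
Ivy reaches Ginkgo via Ivy → Hazel → Ginkgo.
Larch reaches Ginkgo via Larch → Hazel → Ginkgo.

Elm, Hazel, Ivy, Juniper, Larch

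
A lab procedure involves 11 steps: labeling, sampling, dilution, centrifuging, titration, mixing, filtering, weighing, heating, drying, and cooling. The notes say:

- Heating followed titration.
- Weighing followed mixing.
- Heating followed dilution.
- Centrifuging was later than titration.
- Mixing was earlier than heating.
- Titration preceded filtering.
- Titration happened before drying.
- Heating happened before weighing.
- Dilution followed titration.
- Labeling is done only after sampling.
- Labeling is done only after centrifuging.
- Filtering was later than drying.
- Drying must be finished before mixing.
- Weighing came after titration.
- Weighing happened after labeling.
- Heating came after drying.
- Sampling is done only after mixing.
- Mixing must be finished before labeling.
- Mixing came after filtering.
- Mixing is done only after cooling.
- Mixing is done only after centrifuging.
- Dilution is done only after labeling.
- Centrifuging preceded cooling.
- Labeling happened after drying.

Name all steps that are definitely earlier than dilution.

centrifuging, cooling, drying, filtering, labeling, mixing, sampling, titration

Directly stated before dilution: labeling and titration.
Centrifuging reaches dilution via centrifuging → labeling → dilution.
Cooling reaches dilution via cooling → mixing → labeling → dilution.
Drying reaches dilution via drying → labeling → dilution.
Likewise filtering, mixing, and sampling each reach dilution by chaining the stated constraints.
No chain forces weighing (or any of the others) ahead of dilution.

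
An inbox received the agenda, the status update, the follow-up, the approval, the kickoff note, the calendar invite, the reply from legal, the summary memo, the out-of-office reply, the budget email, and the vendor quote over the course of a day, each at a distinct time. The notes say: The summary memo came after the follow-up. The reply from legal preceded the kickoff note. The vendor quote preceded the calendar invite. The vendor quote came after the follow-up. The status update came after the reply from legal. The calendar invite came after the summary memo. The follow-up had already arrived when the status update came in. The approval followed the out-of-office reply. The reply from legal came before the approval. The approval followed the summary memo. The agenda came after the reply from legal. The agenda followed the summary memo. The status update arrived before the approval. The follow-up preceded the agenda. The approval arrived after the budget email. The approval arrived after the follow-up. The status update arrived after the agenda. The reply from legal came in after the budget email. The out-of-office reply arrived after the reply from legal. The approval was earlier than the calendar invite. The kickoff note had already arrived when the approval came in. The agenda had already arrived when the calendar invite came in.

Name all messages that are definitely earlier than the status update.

the agenda, the budget email, the follow-up, the reply from legal, the summary memo

Directly stated before the status update: the agenda, the follow-up, and the reply from legal.
The budget email reaches the status update via the budget email → the reply from legal → the status update.
The summary memo reaches the status update via the summary memo → the agenda → the status update.
No chain forces the vendor quote (or any of the others) ahead of the status update.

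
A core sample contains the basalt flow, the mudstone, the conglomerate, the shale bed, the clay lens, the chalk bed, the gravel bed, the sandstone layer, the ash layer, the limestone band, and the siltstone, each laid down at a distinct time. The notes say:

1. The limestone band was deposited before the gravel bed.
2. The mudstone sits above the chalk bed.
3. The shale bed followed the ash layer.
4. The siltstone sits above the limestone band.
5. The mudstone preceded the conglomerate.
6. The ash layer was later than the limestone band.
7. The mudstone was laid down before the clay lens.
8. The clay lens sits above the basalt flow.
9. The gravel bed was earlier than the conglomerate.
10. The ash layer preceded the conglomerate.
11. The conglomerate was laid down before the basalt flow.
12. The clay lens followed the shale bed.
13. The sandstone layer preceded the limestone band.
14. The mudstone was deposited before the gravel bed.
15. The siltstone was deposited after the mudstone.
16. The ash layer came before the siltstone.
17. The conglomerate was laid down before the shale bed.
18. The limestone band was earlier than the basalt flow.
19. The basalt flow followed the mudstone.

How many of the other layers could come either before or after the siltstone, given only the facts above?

Forced before the siltstone: the ash layer, the chalk bed, the limestone band, the mudstone, and the sandstone layer.
That leaves the basalt flow, the clay lens, the conglomerate, the gravel bed, and the shale bed with no forced order relative to the siltstone — 5.

5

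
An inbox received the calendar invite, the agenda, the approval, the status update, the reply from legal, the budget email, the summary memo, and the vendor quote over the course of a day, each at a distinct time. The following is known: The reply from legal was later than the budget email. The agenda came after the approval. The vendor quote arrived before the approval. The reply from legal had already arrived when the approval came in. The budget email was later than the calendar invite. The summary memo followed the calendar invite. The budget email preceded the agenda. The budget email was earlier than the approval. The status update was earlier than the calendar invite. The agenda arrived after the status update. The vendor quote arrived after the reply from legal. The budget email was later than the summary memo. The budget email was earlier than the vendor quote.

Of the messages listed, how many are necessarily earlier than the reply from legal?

Directly stated before the reply from legal: the budget email.
The calendar invite reaches the reply from legal via the calendar invite → the budget email → the reply from legal.
The status update reaches the reply from legal via the status update → the calendar invite → the budget email → the reply from legal.
The summary memo reaches the reply from legal via the summary memo → the budget email → the reply from legal.
No chain forces the approval (or any of the others) ahead of the reply from legal.
That's the budget email, the calendar invite, the status update, and the summary memo — 4 in all.

4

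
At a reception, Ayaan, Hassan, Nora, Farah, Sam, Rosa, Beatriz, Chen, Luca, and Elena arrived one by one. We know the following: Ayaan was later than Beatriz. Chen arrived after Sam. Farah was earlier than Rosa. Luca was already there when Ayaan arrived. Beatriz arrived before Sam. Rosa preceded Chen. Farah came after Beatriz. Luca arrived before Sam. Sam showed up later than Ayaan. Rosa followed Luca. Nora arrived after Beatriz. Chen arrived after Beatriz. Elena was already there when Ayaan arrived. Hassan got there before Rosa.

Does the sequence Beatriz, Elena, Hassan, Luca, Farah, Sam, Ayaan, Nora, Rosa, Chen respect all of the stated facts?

The constraints require Ayaan before Sam, but in the proposed sequence Sam appears ahead of Ayaan. That one violation is enough.

no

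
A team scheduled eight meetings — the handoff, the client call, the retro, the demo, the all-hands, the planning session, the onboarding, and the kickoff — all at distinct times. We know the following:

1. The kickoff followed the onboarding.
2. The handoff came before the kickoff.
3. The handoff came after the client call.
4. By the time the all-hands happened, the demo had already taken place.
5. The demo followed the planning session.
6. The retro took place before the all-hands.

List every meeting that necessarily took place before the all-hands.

the demo, the planning session, the retro

Directly stated before the all-hands: the demo and the retro.
The planning session reaches the all-hands via the planning session → the demo → the all-hands.
No chain forces the client call (or any of the others) ahead of the all-hands.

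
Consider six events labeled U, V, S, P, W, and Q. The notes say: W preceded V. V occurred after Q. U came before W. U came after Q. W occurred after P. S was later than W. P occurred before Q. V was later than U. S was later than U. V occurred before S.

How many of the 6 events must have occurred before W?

Directly stated before W: P and U.
Q reaches W via Q → U → W.
No chain forces S (or any of the others) ahead of W.
That's P, Q, and U — 3 in all.

3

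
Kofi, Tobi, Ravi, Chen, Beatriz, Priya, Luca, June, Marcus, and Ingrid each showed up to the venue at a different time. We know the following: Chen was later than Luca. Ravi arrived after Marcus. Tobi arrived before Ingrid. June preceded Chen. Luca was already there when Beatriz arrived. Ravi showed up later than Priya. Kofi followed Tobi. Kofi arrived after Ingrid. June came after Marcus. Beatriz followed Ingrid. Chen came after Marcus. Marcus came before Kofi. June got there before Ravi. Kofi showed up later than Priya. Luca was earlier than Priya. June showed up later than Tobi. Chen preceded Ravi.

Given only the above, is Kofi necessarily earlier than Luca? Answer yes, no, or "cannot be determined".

Tracing the constraints gives Luca → Priya → Kofi, so Luca must come before Kofi.
That means Kofi cannot be before Luca.

no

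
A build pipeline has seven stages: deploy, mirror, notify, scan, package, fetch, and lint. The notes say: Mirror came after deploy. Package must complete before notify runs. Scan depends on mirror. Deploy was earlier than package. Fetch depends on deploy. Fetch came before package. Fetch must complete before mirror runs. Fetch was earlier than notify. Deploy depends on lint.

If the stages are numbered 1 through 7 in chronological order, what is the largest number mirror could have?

6

Mirror must come before scan — 1 stage forced after it.
Everything else can be placed before mirror in some valid order, so mirror can sit as late as position 7 − 1 = 6.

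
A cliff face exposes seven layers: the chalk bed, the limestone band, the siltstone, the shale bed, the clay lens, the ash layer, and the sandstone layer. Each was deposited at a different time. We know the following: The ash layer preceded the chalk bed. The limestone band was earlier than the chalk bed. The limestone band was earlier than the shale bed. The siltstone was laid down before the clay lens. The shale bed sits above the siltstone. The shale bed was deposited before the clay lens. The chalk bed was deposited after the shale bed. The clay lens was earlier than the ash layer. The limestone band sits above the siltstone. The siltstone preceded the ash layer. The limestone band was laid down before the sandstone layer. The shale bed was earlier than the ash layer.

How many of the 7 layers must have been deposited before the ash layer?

4

Directly stated before the ash layer: the clay lens, the shale bed, and the siltstone.
The limestone band reaches the ash layer via the limestone band → the shale bed → the ash layer.
No chain forces the chalk bed (or any of the others) ahead of the ash layer.
That's the clay lens, the limestone band, the shale bed, and the siltstone — 4 in all.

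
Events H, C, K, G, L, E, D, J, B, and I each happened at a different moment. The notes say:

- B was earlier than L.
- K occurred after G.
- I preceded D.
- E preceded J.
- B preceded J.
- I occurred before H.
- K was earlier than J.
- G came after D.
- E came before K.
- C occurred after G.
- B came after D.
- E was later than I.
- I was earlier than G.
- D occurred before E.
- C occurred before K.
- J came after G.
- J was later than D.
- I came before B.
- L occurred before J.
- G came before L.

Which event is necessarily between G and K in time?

C

Tracing the constraints gives G → C → K, so C sits after G and before K.
No other event is forced both after G and before K.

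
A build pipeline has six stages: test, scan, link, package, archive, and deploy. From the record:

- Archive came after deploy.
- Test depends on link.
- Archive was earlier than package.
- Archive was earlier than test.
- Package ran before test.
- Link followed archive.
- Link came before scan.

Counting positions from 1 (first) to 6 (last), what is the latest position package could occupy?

5

Package must come before test — 1 stage forced after it.
Everything else can be placed before package in some valid order, so package can sit as late as position 6 − 1 = 5.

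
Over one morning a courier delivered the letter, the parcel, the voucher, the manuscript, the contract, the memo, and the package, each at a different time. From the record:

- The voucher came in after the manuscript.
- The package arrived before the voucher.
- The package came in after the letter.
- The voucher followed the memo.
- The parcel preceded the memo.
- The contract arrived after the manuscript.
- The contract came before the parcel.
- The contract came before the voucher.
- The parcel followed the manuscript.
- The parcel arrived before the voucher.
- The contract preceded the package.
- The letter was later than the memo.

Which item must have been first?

The manuscript has a chain of constraints placing it before every other item, so the manuscript must be first.

the manuscript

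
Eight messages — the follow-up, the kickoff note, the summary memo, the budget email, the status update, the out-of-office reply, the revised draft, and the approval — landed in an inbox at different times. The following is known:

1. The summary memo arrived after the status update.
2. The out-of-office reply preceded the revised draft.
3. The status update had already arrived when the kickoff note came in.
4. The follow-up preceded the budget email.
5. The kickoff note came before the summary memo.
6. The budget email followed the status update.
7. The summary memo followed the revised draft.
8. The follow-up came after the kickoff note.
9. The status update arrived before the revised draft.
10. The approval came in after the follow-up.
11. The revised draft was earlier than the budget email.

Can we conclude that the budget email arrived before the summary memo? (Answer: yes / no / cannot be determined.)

No chain of stated constraints runs from the budget email to the summary memo, and none runs from the summary memo to the budget email either.
So the relative order of the budget email and the summary memo is not fixed by the given facts.

cannot be determined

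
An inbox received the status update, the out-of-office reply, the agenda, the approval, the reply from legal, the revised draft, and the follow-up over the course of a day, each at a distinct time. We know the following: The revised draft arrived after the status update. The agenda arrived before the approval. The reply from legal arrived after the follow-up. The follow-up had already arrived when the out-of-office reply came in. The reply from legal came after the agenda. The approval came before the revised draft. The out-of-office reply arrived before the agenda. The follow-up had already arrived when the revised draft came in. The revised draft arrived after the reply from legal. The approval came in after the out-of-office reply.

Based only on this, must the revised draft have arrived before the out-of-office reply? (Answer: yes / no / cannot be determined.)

no

Tracing the constraints gives the out-of-office reply → the approval → the revised draft, so the out-of-office reply must come before the revised draft.
That means the revised draft cannot be before the out-of-office reply.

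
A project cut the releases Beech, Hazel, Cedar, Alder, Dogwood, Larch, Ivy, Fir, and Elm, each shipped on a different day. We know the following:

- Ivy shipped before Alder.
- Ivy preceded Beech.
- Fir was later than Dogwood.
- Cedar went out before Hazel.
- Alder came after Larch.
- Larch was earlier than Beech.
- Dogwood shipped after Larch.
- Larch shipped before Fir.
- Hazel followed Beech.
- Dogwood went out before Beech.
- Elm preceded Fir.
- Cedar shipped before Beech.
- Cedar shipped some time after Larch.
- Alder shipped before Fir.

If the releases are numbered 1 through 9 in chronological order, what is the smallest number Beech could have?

5

Cedar, Dogwood, Ivy, and Larch must all come before Beech — 4 forced predecessors.
Nothing else is forced ahead of Beech, so its earliest slot is position 4 + 1 = 5.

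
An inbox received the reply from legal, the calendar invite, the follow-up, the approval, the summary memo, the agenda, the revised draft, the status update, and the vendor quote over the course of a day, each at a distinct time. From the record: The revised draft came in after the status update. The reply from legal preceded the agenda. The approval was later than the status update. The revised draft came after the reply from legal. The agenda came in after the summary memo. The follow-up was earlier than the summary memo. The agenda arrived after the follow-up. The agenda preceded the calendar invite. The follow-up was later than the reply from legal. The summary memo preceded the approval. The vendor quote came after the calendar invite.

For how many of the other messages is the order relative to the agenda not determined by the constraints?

3

Forced before the agenda: the follow-up, the reply from legal, and the summary memo; forced after the agenda: the calendar invite and the vendor quote.
That leaves the approval, the revised draft, and the status update with no forced order relative to the agenda — 3.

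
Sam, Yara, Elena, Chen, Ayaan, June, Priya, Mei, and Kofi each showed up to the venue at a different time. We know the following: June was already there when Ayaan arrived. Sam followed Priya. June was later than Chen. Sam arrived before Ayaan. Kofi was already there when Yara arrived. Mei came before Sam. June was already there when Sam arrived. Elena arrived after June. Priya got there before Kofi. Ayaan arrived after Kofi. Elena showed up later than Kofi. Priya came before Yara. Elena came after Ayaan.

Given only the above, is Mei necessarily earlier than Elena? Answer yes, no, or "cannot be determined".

yes

Chain the constraints: Mei → Sam → Ayaan → Elena. Each link is directly stated, so Mei comes before Elena.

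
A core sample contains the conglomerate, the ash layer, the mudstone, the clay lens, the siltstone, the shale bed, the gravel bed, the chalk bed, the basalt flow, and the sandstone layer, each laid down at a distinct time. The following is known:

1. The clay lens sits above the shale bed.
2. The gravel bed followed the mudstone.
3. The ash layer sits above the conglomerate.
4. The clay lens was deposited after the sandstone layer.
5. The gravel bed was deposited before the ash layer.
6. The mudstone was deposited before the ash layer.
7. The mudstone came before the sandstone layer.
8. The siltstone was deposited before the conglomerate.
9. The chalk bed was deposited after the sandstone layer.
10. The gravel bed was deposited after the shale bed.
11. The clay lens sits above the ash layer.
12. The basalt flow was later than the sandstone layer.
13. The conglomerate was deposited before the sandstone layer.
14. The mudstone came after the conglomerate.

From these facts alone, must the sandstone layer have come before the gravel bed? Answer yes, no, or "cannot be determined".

No chain of stated constraints runs from the sandstone layer to the gravel bed, and none runs from the gravel bed to the sandstone layer either.
So the relative order of the sandstone layer and the gravel bed is not fixed by the given facts.

cannot be determined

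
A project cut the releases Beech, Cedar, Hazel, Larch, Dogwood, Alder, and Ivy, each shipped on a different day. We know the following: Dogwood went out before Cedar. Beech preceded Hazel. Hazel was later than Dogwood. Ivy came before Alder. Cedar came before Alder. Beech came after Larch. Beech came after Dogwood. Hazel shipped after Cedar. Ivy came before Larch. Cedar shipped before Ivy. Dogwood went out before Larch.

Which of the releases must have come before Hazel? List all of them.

Beech, Cedar, Dogwood, Ivy, Larch

Directly stated before Hazel: Beech, Cedar, and Dogwood.
Ivy reaches Hazel via Ivy → Larch → Beech → Hazel.
Larch reaches Hazel via Larch → Beech → Hazel.
No chain forces Alder ahead of Hazel.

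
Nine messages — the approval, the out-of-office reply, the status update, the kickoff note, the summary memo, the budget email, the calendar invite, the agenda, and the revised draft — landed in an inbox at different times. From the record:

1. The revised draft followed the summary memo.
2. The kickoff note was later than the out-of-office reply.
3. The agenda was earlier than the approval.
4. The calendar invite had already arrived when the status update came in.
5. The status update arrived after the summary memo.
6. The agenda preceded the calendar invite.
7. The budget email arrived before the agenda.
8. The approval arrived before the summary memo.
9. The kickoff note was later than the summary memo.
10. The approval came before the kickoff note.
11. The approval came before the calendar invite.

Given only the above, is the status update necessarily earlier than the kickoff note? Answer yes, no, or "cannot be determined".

cannot be determined

No chain of stated constraints runs from the status update to the kickoff note, and none runs from the kickoff note to the status update either.
So the relative order of the status update and the kickoff note is not fixed by the given facts.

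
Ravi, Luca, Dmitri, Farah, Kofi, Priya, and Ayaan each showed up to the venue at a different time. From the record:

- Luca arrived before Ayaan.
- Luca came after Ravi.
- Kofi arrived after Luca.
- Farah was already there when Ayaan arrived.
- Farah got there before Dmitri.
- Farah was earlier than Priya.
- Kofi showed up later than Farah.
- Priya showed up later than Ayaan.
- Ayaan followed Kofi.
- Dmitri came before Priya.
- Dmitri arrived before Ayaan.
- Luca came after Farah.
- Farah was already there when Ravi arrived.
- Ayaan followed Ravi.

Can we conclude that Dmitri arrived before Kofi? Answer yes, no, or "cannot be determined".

cannot be determined

No chain of stated constraints runs from Dmitri to Kofi, and none runs from Kofi to Dmitri either.
So the relative order of Dmitri and Kofi is not fixed by the given facts.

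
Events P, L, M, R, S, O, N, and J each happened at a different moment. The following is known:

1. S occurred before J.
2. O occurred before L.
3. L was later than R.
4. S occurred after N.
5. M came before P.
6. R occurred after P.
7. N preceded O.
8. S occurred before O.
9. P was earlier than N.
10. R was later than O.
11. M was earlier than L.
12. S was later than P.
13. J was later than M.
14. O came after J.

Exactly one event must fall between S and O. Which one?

J

Tracing the constraints gives S → J → O, so J sits after S and before O.
No other event is forced both after S and before O.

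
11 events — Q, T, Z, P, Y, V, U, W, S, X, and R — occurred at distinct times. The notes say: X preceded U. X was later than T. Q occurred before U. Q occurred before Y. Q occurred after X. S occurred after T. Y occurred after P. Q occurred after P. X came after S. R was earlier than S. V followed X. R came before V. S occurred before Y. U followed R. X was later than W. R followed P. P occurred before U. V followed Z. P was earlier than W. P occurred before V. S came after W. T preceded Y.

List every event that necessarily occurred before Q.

Directly stated before Q: P and X.
R reaches Q via R → S → X → Q.
S reaches Q via S → X → Q.
T reaches Q via T → X → Q.
Likewise W reaches Q by chaining the stated constraints.
No chain forces V (or any of the others) ahead of Q.

P, R, S, T, W, X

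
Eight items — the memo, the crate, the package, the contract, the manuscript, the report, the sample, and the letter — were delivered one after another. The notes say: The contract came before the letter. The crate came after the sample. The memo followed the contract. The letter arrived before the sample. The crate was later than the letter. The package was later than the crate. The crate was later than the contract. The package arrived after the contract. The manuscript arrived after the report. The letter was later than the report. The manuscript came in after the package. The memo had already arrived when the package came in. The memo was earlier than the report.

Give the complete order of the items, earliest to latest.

The constraints fix every adjacent pair, so only one ordering works:
the contract → the memo → the report → the letter → the sample → the crate → the package → the manuscript.

the contract, the memo, the report, the letter, the sample, the crate, the package, the manuscript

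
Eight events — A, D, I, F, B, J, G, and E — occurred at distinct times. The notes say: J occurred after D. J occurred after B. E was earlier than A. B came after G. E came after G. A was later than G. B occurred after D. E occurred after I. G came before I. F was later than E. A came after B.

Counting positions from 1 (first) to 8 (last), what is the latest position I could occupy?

I must come before A, E, and F — 3 events forced after it.
Everything else can be placed before I in some valid order, so I can sit as late as position 8 − 3 = 5.

5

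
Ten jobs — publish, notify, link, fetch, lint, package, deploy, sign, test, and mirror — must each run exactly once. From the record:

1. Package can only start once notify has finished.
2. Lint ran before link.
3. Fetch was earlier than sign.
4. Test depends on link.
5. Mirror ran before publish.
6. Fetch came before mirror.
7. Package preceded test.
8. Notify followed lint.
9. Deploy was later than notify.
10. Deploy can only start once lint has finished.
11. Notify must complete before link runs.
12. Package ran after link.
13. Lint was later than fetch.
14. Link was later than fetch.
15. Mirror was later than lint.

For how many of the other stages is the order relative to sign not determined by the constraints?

Forced before sign: fetch.
That leaves deploy, link, lint, mirror, notify, package, publish, and test with no forced order relative to sign — 8.

8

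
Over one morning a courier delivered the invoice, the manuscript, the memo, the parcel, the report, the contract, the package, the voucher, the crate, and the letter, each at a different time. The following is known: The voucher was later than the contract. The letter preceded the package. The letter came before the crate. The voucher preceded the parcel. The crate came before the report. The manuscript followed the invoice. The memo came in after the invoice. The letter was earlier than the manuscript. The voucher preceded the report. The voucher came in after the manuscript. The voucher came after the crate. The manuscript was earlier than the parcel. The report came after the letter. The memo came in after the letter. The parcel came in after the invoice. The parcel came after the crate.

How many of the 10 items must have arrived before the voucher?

5

Directly stated before the voucher: the contract, the crate, and the manuscript.
The invoice reaches the voucher via the invoice → the manuscript → the voucher.
The letter reaches the voucher via the letter → the manuscript → the voucher.
No chain forces the memo (or any of the others) ahead of the voucher.
That's the contract, the crate, the invoice, the letter, and the manuscript — 5 in all.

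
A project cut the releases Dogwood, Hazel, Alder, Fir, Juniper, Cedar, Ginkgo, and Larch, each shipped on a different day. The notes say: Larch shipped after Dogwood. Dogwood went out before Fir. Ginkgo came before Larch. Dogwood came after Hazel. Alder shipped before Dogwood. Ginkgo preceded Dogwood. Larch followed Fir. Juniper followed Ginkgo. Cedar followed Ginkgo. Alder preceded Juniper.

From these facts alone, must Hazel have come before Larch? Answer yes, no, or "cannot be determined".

yes

Chain the constraints: Hazel → Dogwood → Larch. Each link is directly stated, so Hazel comes before Larch.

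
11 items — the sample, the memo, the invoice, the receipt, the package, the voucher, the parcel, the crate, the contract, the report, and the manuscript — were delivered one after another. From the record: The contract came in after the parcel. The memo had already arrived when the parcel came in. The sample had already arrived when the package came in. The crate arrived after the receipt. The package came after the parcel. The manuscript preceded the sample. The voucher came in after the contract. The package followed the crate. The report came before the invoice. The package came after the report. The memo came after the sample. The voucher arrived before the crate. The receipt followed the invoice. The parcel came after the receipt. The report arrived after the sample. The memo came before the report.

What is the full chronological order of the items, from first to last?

The constraints fix every adjacent pair, so only one ordering works:
the manuscript → the sample → the memo → the report → the invoice → the receipt → the parcel → the contract → the voucher → the crate → the package.

the manuscript, the sample, the memo, the report, the invoice, the receipt, the parcel, the contract, the voucher, the crate, the package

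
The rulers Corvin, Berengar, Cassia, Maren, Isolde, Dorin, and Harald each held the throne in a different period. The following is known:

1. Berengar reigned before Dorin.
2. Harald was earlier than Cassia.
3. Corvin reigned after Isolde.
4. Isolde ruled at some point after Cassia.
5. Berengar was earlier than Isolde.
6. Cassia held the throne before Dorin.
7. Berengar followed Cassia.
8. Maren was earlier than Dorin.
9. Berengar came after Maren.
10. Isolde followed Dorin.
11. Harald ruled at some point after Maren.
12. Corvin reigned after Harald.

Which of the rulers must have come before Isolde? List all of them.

Berengar, Cassia, Dorin, Harald, Maren

Directly stated before Isolde: Berengar, Cassia, and Dorin.
Harald reaches Isolde via Harald → Cassia → Isolde.
Maren reaches Isolde via Maren → Dorin → Isolde.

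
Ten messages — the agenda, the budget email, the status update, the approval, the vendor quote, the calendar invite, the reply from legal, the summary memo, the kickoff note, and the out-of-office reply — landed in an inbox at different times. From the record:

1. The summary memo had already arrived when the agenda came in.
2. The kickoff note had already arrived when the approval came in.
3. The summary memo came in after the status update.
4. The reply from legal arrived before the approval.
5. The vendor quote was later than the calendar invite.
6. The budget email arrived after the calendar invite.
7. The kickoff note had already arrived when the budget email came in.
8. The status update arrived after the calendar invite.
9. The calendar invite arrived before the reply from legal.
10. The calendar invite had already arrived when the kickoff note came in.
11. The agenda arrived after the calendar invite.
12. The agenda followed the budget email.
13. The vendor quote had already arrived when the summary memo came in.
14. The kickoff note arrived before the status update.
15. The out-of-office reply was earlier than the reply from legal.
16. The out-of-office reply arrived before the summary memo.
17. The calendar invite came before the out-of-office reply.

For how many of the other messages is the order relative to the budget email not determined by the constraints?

Forced before the budget email: the calendar invite and the kickoff note; forced after the budget email: the agenda.
That leaves the approval, the out-of-office reply, the reply from legal, the status update, the summary memo, and the vendor quote with no forced order relative to the budget email — 6.

6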